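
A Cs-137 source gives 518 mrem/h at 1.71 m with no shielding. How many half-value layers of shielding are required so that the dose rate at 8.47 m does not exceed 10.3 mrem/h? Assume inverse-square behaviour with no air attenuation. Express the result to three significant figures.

At 8.47 m, distance alone gives 518 × (1.71/8.47)² = 518 × 0.04076 = 21.11 mrem/h.
Further attenuation needed: 21.11/10.3 = 2.050.
n = log₂(2.050) = 1.036 half-value layers.

1.04 half-value layers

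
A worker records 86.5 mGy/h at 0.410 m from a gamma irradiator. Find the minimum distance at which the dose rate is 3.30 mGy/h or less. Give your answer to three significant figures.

By the inverse-square law, d₂ = d₁·√(I₁/I₂).
I₁/I₂ = 86.5/3.30 = 26.21, so d₂ = 0.410 × √26.21 = 2.099 m.

2.10 m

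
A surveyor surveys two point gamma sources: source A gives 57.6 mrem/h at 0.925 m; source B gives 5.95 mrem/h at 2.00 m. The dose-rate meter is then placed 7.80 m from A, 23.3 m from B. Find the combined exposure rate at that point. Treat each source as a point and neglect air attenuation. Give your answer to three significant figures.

By superposition, sum each source's inverse-square contribution:
A: 57.6 × (0.925/7.80)² = 0.8101 mrem/h
B: 5.95 × (2.00/23.3)² = 0.04384 mrem/h
Total = 0.8101 + 0.04384 = 0.8539 mrem/h.

0.854 mrem/h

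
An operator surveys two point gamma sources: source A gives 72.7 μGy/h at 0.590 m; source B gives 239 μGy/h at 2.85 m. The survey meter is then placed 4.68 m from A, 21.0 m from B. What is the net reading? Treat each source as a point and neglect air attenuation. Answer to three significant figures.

By superposition, sum each source's inverse-square contribution:
A: 72.7 × (0.590/4.68)² = 1.155 μGy/h
B: 239 × (2.85/21.0)² = 4.402 μGy/h
Total = 1.155 + 4.402 = 5.557 μGy/h.

5.56 μGy/h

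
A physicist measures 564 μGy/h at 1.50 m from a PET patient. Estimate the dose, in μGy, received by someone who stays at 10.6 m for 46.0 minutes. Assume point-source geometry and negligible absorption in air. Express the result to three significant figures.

8.66 μGy

Applying the 1/r² law, rate at 10.6 m:
(1.50/10.6)² = 0.02002, so 564 × 0.02002 = 11.29 μGy/h.
Dose = rate × time = 11.29 μGy/h × 0.7667 h = 8.656 μGy.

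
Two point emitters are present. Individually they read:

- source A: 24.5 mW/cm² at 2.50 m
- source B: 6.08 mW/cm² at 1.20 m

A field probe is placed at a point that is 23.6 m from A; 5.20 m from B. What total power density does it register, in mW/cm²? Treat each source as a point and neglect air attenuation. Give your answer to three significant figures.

0.599 mW/cm²

Each source contributes Iᵢ·(dᵢ/rᵢ)²; contributions add.
A: 24.5 × (2.50/23.6)² = 0.2749 mW/cm²
B: 6.08 × (1.20/5.20)² = 0.3238 mW/cm²
Total = 0.2749 + 0.3238 = 0.5987 mW/cm².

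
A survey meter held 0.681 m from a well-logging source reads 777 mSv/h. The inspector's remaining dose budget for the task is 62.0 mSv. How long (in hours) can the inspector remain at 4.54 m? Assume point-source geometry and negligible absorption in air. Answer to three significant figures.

Since intensity falls as 1/r², rate at 4.54 m:
777 × (0.681/4.54)² = 777 × 0.02250 = 17.48 mSv/h.
Stay time = 62.0 mSv ÷ 17.48 mSv/h = 3.547 h.

3.55 h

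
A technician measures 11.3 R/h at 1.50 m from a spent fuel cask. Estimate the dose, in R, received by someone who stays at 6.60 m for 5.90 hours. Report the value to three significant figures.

Intensity scales as (d₁/d₂)², so rate at 6.60 m:
(1.50/6.60)² = 0.05165, so 11.3 × 0.05165 = 0.5836 R/h.
Dose = rate × time = 0.5836 R/h × 5.900 h = 3.443 R.

3.44 R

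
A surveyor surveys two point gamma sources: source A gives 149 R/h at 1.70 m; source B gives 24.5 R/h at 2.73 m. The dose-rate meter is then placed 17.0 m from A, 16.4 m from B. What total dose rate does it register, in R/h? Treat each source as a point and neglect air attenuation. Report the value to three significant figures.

Each source contributes Iᵢ·(dᵢ/rᵢ)²; contributions add.
A: 149 × (1.70/17.0)² = 1.490 R/h
B: 24.5 × (2.73/16.4)² = 0.6789 R/h
Total = 1.490 + 0.6789 = 2.169 R/h.

2.17 R/h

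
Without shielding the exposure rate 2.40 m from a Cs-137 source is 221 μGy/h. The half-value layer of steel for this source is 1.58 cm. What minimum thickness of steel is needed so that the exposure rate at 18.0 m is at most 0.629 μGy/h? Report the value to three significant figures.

4.18 cm

At 18.0 m, distance alone gives (2.40/18.0)² = 0.01778, so 221 × 0.01778 = 3.929 μGy/h.
Further attenuation needed: 3.929/0.629 = 6.246.
n = log₂(6.246) = 2.643 half-value layers.
Thickness = 2.643 × 1.58 cm = 4.176 cm.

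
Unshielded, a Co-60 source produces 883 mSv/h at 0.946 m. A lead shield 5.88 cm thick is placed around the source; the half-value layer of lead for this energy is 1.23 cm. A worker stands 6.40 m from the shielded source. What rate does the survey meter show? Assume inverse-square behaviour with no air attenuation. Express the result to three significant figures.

Distance alone: 883 × (0.946/6.40)² = 883 × 0.02185 = 19.29 mSv/h.
Shield: 5.88/1.23 = 4.780 half-value layers → attenuation 2^(−4.780) = 0.03640.
Combined: 19.29 × 0.03640 = 0.7022 mSv/h.

0.702 mSv/h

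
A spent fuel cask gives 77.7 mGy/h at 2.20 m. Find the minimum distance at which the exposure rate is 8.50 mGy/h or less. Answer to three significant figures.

6.65 m

Using I₁d₁² = I₂d₂², d₂ = d₁·√(I₁/I₂).
I₁/I₂ = 77.7/8.50 = 9.141, so d₂ = 2.20 × √9.141 = 6.651 m.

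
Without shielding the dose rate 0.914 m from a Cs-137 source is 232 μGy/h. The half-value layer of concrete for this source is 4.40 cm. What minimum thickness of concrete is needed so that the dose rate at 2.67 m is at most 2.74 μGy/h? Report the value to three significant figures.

14.6 cm

At 2.67 m, distance alone gives 232 × (0.914/2.67)² = 232 × 0.1172 = 27.19 μGy/h.
Further attenuation needed: 27.19/2.74 = 9.923.
n = log₂(9.923) = 3.311 half-value layers.
Thickness = 3.311 × 4.40 cm = 14.57 cm.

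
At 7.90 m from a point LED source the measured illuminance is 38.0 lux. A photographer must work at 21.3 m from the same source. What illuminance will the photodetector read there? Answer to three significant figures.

Since intensity falls as 1/r², scaling from 7.90 m to 21.3 m:
(7.90/21.3)² = 0.1376, so 38.0 × 0.1376 = 5.229 lux.

5.23 lux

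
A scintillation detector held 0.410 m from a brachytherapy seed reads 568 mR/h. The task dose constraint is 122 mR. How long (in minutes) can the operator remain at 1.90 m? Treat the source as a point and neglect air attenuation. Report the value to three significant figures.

Applying the 1/r² law, rate at 1.90 m:
568 × (0.410/1.90)² = 568 × 0.04657 = 26.45 mR/h.
Stay time = 122 mR ÷ 26.45 mR/h = 4.612 h = 276.7 min.

277 min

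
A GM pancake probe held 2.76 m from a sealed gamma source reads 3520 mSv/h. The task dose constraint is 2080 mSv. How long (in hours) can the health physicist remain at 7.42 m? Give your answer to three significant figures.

Applying the 1/r² law, rate at 7.42 m:
3520 × (2.76/7.42)² = 3520 × 0.1384 = 487.2 mSv/h.
Stay time = 2080 mSv ÷ 487.2 mSv/h = 4.269 h.

4.27 h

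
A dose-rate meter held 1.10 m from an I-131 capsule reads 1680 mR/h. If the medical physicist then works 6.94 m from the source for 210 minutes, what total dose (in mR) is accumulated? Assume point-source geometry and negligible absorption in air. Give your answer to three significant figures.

Intensity scales as (d₁/d₂)², so rate at 6.94 m:
(1.10/6.94)² = 0.02512, so 1680 × 0.02512 = 42.20 mR/h.
Dose = rate × time = 42.20 mR/h × 3.500 h = 147.7 mR.

148 mR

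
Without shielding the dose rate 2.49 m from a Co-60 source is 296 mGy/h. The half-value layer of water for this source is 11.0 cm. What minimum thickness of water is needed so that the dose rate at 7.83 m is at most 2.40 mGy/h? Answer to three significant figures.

40.0 cm

At 7.83 m, distance alone gives 296 × (2.49/7.83)² = 296 × 0.1011 = 29.93 mGy/h.
Further attenuation needed: 29.93/2.40 = 12.47.
n = log₂(12.47) = 3.640 half-value layers.
Thickness = 3.640 × 11.0 cm = 40.04 cm.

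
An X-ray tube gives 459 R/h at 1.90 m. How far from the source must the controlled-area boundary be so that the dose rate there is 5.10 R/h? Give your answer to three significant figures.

18.0 m

Intensity scales as (d₁/d₂)², so d₂ = d₁·√(I₁/I₂).
I₁/I₂ = 459/5.10 = 90.00, so d₂ = 1.90 × √90.00 = 18.02 m.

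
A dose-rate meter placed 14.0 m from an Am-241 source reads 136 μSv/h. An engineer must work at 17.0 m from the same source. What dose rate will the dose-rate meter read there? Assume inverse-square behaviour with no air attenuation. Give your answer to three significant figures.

Intensity scales as (d₁/d₂)², so scaling from 14.0 m to 17.0 m:
(14.0/17.0)² = 0.6782, so 136 × 0.6782 = 92.24 μSv/h.

92.2 μSv/h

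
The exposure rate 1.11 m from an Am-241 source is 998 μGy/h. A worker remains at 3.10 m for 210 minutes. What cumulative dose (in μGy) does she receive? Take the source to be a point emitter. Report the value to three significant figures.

448 μGy

By the inverse-square law, rate at 3.10 m:
(1.11/3.10)² = 0.1282, so 998 × 0.1282 = 127.9 μGy/h.
Dose = rate × time = 127.9 μGy/h × 3.500 h = 447.7 μGy.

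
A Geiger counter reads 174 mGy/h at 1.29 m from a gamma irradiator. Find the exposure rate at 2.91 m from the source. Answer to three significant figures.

Using I₁d₁² = I₂d₂², the rate at 2.91 m is
(1.29/2.91)² = 0.1965, so 174 × 0.1965 = 34.19 mGy/h.

34.2 mGy/h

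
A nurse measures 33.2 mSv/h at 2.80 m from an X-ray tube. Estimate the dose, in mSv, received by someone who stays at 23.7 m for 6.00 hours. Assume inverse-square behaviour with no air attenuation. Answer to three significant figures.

2.78 mSv

Applying the 1/r² law, rate at 23.7 m:
33.2 × (2.80/23.7)² = 33.2 × 0.01396 = 0.4635 mSv/h.
Dose = rate × time = 0.4635 mSv/h × 6.000 h = 2.781 mSv.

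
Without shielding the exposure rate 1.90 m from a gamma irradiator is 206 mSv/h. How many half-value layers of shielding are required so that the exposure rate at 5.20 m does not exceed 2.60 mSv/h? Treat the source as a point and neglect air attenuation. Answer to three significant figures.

At 5.20 m, distance alone gives 206 × (1.90/5.20)² = 206 × 0.1335 = 27.50 mSv/h.
Further attenuation needed: 27.50/2.60 = 10.58.
n = log₂(10.58) = 3.403 half-value layers.

3.40 half-value layers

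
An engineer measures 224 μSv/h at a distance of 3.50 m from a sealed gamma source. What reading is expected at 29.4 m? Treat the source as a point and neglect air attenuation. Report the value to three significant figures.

Intensity scales as (d₁/d₂)², so the rate at 29.4 m is
224 × (3.50/29.4)² = 224 × 0.01417 = 3.174 μSv/h.

3.17 μSv/h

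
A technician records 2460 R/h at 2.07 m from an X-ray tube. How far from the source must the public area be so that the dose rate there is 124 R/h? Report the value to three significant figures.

Intensity scales as (d₁/d₂)², so d₂ = d₁·√(I₁/I₂).
I₁/I₂ = 2460/124 = 19.84, so d₂ = 2.07 × √19.84 = 9.220 m.

9.22 m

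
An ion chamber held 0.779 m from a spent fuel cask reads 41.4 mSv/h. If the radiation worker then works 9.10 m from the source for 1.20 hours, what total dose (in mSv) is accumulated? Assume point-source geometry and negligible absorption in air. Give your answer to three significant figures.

Applying the 1/r² law, rate at 9.10 m:
41.4 × (0.779/9.10)² = 41.4 × 0.007328 = 0.3034 mSv/h.
Dose = rate × time = 0.3034 mSv/h × 1.200 h = 0.3641 mSv.

0.364 mSv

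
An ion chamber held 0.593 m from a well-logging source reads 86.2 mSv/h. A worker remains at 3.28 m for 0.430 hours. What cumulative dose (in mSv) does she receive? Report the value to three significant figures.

1.21 mSv

Intensity scales as (d₁/d₂)², so rate at 3.28 m:
86.2 × (0.593/3.28)² = 86.2 × 0.03269 = 2.818 mSv/h.
Dose = rate × time = 2.818 mSv/h × 0.4300 h = 1.212 mSv.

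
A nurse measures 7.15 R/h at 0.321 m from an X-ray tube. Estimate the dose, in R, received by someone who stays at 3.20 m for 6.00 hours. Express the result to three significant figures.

0.432 R

Using I₁d₁² = I₂d₂², rate at 3.20 m:
(0.321/3.20)² = 0.01006, so 7.15 × 0.01006 = 0.07193 R/h.
Dose = rate × time = 0.07193 R/h × 6.000 h = 0.4316 R.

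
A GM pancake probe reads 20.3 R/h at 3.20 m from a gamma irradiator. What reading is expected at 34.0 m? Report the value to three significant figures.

0.180 R/h

Since intensity falls as 1/r², the rate at 34.0 m is
(3.20/34.0)² = 0.008858, so 20.3 × 0.008858 = 0.1798 R/h.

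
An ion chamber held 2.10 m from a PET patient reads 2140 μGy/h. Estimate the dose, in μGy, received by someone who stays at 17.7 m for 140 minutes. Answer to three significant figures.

70.3 μGy

Since intensity falls as 1/r², rate at 17.7 m:
2140 × (2.10/17.7)² = 2140 × 0.01408 = 30.13 μGy/h.
Dose = rate × time = 30.13 μGy/h × 2.333 h = 70.29 μGy.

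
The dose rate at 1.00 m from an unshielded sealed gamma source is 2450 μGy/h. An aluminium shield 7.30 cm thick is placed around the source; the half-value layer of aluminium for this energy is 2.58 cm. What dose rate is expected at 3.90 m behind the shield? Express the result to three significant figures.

22.7 μGy/h

Distance alone: 2450 × (1.00/3.90)² = 2450 × 0.06575 = 161.1 μGy/h.
Shield: 7.30/2.58 = 2.829 half-value layers → attenuation 2^(−2.829) = 0.1407.
Combined: 161.1 × 0.1407 = 22.67 μGy/h.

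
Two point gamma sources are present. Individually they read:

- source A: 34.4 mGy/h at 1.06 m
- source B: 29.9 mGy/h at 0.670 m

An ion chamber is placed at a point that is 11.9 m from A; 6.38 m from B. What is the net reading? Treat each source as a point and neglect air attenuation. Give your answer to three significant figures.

By superposition, sum each source's inverse-square contribution:
A: 34.4 × (1.06/11.9)² = 0.2729 mGy/h
B: 29.9 × (0.670/6.38)² = 0.3297 mGy/h
Total = 0.2729 + 0.3297 = 0.6026 mGy/h.

0.603 mGy/h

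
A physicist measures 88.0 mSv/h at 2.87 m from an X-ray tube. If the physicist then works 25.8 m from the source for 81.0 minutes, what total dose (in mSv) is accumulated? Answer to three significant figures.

1.47 mSv

Intensity scales as (d₁/d₂)², so rate at 25.8 m:
(2.87/25.8)² = 0.01237, so 88.0 × 0.01237 = 1.089 mSv/h.
Dose = rate × time = 1.089 mSv/h × 1.350 h = 1.470 mSv.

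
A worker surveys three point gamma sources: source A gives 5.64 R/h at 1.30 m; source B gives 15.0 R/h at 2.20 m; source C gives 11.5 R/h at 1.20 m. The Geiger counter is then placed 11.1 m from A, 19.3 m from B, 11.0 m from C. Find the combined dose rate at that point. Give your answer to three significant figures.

0.409 R/h

By superposition, sum each source's inverse-square contribution:
A: 5.64 × (1.30/11.1)² = 0.07736 R/h
B: 15.0 × (2.20/19.3)² = 0.1949 R/h
C: 11.5 × (1.20/11.0)² = 0.1369 R/h
Total = 0.07736 + 0.1949 + 0.1369 = 0.4092 R/h.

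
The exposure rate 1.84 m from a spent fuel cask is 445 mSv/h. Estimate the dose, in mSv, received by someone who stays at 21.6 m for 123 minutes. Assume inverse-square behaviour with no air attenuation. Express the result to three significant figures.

6.62 mSv

By the inverse-square law, rate at 21.6 m:
(1.84/21.6)² = 0.007257, so 445 × 0.007257 = 3.229 mSv/h.
Dose = rate × time = 3.229 mSv/h × 2.050 h = 6.619 mSv.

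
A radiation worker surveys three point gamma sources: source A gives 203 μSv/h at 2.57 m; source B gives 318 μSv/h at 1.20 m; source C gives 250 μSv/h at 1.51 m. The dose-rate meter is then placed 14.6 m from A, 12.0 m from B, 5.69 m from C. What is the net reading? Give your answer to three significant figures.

By superposition, sum each source's inverse-square contribution:
A: 203 × (2.57/14.6)² = 6.290 μSv/h
B: 318 × (1.20/12.0)² = 3.180 μSv/h
C: 250 × (1.51/5.69)² = 17.61 μSv/h
Total = 6.290 + 3.180 + 17.61 = 27.08 μSv/h.

27.1 μSv/h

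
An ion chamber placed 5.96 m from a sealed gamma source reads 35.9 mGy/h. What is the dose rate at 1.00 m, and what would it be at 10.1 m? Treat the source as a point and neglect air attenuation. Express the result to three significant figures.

Using I₁d₁² = I₂d₂²,
At 1.00 m: 35.9 × (5.96/1.00)² = 35.9 × 35.52 = 1275 mGy/h
At 10.1 m: (1.00/10.1)² = 0.009803, so 1275 × 0.009803 = 12.50 mGy/h.

1280 mGy/h; 12.5 mGy/h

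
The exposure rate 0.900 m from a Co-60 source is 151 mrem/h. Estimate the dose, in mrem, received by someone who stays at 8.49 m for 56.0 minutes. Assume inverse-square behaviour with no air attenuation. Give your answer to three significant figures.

Intensity scales as (d₁/d₂)², so rate at 8.49 m:
151 × (0.900/8.49)² = 151 × 0.01124 = 1.697 mrem/h.
Dose = rate × time = 1.697 mrem/h × 0.9333 h = 1.584 mrem.

1.58 mrem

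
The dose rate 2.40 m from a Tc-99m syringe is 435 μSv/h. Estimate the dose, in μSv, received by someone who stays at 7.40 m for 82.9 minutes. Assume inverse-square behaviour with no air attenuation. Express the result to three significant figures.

63.2 μSv

Using I₁d₁² = I₂d₂², rate at 7.40 m:
435 × (2.40/7.40)² = 435 × 0.1052 = 45.76 μSv/h.
Dose = rate × time = 45.76 μSv/h × 1.382 h = 63.24 μSv.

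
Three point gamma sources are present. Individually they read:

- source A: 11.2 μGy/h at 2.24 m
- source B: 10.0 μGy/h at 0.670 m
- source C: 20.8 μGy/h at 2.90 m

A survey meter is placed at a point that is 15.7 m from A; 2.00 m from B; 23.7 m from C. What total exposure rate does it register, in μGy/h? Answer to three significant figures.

1.66 μGy/h

By superposition, sum each source's inverse-square contribution:
A: 11.2 × (2.24/15.7)² = 0.2280 μGy/h
B: 10.0 × (0.670/2.00)² = 1.122 μGy/h
C: 20.8 × (2.90/23.7)² = 0.3114 μGy/h
Total = 0.2280 + 1.122 + 0.3114 = 1.661 μGy/h.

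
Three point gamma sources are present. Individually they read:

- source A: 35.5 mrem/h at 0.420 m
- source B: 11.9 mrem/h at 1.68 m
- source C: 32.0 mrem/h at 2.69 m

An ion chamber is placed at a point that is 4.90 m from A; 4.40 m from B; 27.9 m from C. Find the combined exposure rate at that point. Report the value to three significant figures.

2.29 mrem/h

Each source contributes Iᵢ·(dᵢ/rᵢ)²; contributions add.
A: 35.5 × (0.420/4.90)² = 0.2608 mrem/h
B: 11.9 × (1.68/4.40)² = 1.735 mrem/h
C: 32.0 × (2.69/27.9)² = 0.2975 mrem/h
Total = 0.2608 + 1.735 + 0.2975 = 2.293 mrem/h.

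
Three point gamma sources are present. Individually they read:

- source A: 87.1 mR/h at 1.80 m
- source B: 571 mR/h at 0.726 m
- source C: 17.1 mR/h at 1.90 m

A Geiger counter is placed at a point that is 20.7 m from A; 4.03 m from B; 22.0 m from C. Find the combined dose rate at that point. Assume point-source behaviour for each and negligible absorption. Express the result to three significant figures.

Each source contributes Iᵢ·(dᵢ/rᵢ)²; contributions add.
A: 87.1 × (1.80/20.7)² = 0.6586 mR/h
B: 571 × (0.726/4.03)² = 18.53 mR/h
C: 17.1 × (1.90/22.0)² = 0.1275 mR/h
Total = 0.6586 + 18.53 + 0.1275 = 19.32 mR/h.

19.3 mR/h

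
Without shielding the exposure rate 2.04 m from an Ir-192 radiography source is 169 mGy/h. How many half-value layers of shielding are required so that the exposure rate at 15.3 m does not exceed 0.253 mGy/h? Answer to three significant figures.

3.57 half-value layers

At 15.3 m, distance alone gives (2.04/15.3)² = 0.01778, so 169 × 0.01778 = 3.005 mGy/h.
Further attenuation needed: 3.005/0.253 = 11.88.
n = log₂(11.88) = 3.570 half-value layers.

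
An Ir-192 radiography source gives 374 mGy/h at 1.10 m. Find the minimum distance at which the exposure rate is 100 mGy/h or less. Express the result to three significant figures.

2.13 m

Applying the 1/r² law, d₂ = d₁·√(I₁/I₂).
I₁/I₂ = 374/100 = 3.740, so d₂ = 1.10 × √3.740 = 2.127 m.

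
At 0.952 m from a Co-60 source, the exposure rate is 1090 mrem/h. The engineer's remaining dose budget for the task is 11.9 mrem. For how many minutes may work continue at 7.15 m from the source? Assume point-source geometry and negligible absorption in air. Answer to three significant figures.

Applying the 1/r² law, rate at 7.15 m:
1090 × (0.952/7.15)² = 1090 × 0.01773 = 19.33 mrem/h.
Stay time = 11.9 mrem ÷ 19.33 mrem/h = 0.6156 h = 36.94 min.

36.9 min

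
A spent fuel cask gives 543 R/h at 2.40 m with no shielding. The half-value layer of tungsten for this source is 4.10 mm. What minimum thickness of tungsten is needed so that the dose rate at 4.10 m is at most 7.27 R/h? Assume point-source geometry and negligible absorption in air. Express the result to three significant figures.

At 4.10 m, distance alone gives (2.40/4.10)² = 0.3427, so 543 × 0.3427 = 186.1 R/h.
Further attenuation needed: 186.1/7.27 = 25.60.
n = log₂(25.60) = 4.678 half-value layers.
Thickness = 4.678 × 4.10 mm = 19.18 mm.

19.2 mm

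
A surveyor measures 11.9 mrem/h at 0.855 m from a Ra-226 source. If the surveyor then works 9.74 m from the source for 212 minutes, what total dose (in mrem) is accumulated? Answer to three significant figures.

0.324 mrem

Intensity scales as (d₁/d₂)², so rate at 9.74 m:
11.9 × (0.855/9.74)² = 11.9 × 0.007706 = 0.09170 mrem/h.
Dose = rate × time = 0.09170 mrem/h × 3.533 h = 0.3240 mrem.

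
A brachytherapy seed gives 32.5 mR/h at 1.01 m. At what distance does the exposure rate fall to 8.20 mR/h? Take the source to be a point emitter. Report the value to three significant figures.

2.01 m

Intensity scales as (d₁/d₂)², so d₂ = d₁·√(I₁/I₂).
I₁/I₂ = 32.5/8.20 = 3.963, so d₂ = 1.01 × √3.963 = 2.011 m.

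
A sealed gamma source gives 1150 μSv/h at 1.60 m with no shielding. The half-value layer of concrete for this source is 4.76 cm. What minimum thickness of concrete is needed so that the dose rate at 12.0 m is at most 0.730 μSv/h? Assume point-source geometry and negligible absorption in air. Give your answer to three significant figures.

22.9 cm

At 12.0 m, distance alone gives (1.60/12.0)² = 0.01778, so 1150 × 0.01778 = 20.45 μSv/h.
Further attenuation needed: 20.45/0.730 = 28.01.
n = log₂(28.01) = 4.808 half-value layers.
Thickness = 4.808 × 4.76 cm = 22.89 cm.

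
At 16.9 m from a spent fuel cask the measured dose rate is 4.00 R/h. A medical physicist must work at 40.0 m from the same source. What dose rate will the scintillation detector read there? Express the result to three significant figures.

By the inverse-square law, scaling from 16.9 m to 40.0 m:
(16.9/40.0)² = 0.1785, so 4.00 × 0.1785 = 0.7140 R/h.

0.714 R/h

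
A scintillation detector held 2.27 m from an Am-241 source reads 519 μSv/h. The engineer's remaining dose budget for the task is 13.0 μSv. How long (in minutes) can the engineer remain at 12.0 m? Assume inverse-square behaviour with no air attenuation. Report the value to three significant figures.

42.0 min

Since intensity falls as 1/r², rate at 12.0 m:
519 × (2.27/12.0)² = 519 × 0.03578 = 18.57 μSv/h.
Stay time = 13.0 μSv ÷ 18.57 μSv/h = 0.7001 h = 42.01 min.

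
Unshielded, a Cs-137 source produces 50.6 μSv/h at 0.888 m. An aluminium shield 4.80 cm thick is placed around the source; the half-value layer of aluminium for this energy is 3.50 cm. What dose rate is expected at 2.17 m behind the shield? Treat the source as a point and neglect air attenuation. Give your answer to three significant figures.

Distance alone: (0.888/2.17)² = 0.1675, so 50.6 × 0.1675 = 8.476 μSv/h.
Shield: 4.80/3.50 = 1.371 half-value layers → attenuation 2^(−1.371) = 0.3866.
Combined: 8.476 × 0.3866 = 3.277 μSv/h.

3.28 μSv/h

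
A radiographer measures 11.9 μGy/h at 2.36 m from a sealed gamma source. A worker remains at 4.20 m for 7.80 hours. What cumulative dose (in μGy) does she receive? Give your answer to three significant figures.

29.3 μGy

Using I₁d₁² = I₂d₂², rate at 4.20 m:
(2.36/4.20)² = 0.3157, so 11.9 × 0.3157 = 3.757 μGy/h.
Dose = rate × time = 3.757 μGy/h × 7.800 h = 29.30 μGy.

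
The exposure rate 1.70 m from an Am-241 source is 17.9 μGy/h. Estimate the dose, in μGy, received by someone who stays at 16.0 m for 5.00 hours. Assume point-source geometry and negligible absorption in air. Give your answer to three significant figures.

Applying the 1/r² law, rate at 16.0 m:
(1.70/16.0)² = 0.01129, so 17.9 × 0.01129 = 0.2021 μGy/h.
Dose = rate × time = 0.2021 μGy/h × 5.000 h = 1.010 μGy.

1.01 μGy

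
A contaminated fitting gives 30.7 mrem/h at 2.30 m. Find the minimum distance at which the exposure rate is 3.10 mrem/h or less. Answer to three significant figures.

Intensity scales as (d₁/d₂)², so d₂ = d₁·√(I₁/I₂).
I₁/I₂ = 30.7/3.10 = 9.903, so d₂ = 2.30 × √9.903 = 7.238 m.

7.24 m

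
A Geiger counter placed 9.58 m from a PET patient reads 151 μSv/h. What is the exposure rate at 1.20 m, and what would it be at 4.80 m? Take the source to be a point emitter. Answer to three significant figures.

Intensity scales as (d₁/d₂)², so
At 1.20 m: 151 × (9.58/1.20)² = 151 × 63.73 = 9623 μSv/h
At 4.80 m: 9623 × (1.20/4.80)² = 9623 × 0.06250 = 601.4 μSv/h.

9620 μSv/h; 601 μSv/h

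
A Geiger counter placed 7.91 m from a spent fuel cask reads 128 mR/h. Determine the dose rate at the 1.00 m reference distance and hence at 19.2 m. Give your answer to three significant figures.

8010 mR/h; 21.7 mR/h

Using I₁d₁² = I₂d₂²,
At 1.00 m: (7.91/1.00)² = 62.57, so 128 × 62.57 = 8009 mR/h
At 19.2 m: (1.00/19.2)² = 0.002713, so 8009 × 0.002713 = 21.73 mR/h.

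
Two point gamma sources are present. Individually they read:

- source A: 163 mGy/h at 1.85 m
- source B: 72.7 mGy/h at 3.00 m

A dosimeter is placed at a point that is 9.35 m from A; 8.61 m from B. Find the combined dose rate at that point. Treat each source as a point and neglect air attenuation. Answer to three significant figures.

15.2 mGy/h

By superposition, sum each source's inverse-square contribution:
A: 163 × (1.85/9.35)² = 6.381 mGy/h
B: 72.7 × (3.00/8.61)² = 8.826 mGy/h
Total = 6.381 + 8.826 = 15.21 mGy/h.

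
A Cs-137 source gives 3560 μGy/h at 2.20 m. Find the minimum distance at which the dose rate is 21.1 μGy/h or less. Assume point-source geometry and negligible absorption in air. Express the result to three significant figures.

28.6 m

Intensity scales as (d₁/d₂)², so d₂ = d₁·√(I₁/I₂).
I₁/I₂ = 3560/21.1 = 168.7, so d₂ = 2.20 × √168.7 = 28.57 m.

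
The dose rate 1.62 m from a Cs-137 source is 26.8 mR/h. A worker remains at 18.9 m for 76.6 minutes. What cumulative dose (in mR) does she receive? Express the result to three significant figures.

By the inverse-square law, rate at 18.9 m:
(1.62/18.9)² = 0.007347, so 26.8 × 0.007347 = 0.1969 mR/h.
Dose = rate × time = 0.1969 mR/h × 1.277 h = 0.2514 mR.

0.251 mR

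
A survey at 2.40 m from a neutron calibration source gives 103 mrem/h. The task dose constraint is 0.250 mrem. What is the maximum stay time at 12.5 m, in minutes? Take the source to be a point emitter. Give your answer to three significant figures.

3.95 min

Since intensity falls as 1/r², rate at 12.5 m:
103 × (2.40/12.5)² = 103 × 0.03686 = 3.797 mrem/h.
Stay time = 0.250 mrem ÷ 3.797 mrem/h = 0.06584 h = 3.950 min.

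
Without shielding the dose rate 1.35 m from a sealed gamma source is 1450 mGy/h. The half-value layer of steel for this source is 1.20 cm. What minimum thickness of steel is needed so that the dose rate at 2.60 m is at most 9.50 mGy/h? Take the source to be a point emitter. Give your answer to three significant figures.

6.44 cm

At 2.60 m, distance alone gives (1.35/2.60)² = 0.2696, so 1450 × 0.2696 = 390.9 mGy/h.
Further attenuation needed: 390.9/9.50 = 41.15.
n = log₂(41.15) = 5.363 half-value layers.
Thickness = 5.363 × 1.20 cm = 6.436 cm.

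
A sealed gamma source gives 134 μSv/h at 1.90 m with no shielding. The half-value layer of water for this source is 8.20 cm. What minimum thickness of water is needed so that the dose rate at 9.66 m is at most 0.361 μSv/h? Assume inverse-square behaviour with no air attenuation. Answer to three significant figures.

At 9.66 m, distance alone gives (1.90/9.66)² = 0.03869, so 134 × 0.03869 = 5.184 μSv/h.
Further attenuation needed: 5.184/0.361 = 14.36.
n = log₂(14.36) = 3.844 half-value layers.
Thickness = 3.844 × 8.20 cm = 31.52 cm.

31.5 cm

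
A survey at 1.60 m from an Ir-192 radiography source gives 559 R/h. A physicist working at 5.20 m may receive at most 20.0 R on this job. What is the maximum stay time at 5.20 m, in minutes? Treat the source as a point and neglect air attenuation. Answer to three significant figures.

Using I₁d₁² = I₂d₂², rate at 5.20 m:
559 × (1.60/5.20)² = 559 × 0.09467 = 52.92 R/h.
Stay time = 20.0 R ÷ 52.92 R/h = 0.3779 h = 22.67 min.

22.7 min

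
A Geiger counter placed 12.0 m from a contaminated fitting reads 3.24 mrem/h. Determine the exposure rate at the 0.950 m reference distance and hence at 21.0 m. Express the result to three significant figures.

517 mrem/h; 1.06 mrem/h

Intensity scales as (d₁/d₂)², so
At 0.950 m: 3.24 × (12.0/0.950)² = 3.24 × 159.6 = 517.1 mrem/h
At 21.0 m: 517.1 × (0.950/21.0)² = 517.1 × 0.002046 = 1.058 mrem/h.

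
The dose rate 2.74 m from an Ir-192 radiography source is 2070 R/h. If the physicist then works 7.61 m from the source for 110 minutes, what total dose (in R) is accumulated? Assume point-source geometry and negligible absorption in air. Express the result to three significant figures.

492 R

By the inverse-square law, rate at 7.61 m:
(2.74/7.61)² = 0.1296, so 2070 × 0.1296 = 268.3 R/h.
Dose = rate × time = 268.3 R/h × 1.833 h = 491.8 R.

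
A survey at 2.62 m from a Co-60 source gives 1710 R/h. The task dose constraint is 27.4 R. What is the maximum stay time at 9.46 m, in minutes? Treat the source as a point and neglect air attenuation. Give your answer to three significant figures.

Since intensity falls as 1/r², rate at 9.46 m:
(2.62/9.46)² = 0.07670, so 1710 × 0.07670 = 131.2 R/h.
Stay time = 27.4 R ÷ 131.2 R/h = 0.2088 h = 12.53 min.

12.5 min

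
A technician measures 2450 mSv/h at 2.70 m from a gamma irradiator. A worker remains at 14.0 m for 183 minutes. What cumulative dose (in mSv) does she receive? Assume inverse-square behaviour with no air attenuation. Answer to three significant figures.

Using I₁d₁² = I₂d₂², rate at 14.0 m:
2450 × (2.70/14.0)² = 2450 × 0.03719 = 91.12 mSv/h.
Dose = rate × time = 91.12 mSv/h × 3.050 h = 277.9 mSv.

278 mSv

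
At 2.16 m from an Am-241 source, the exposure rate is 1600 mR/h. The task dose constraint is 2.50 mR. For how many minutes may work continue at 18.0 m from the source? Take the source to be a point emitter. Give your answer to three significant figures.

6.51 min

Since intensity falls as 1/r², rate at 18.0 m:
(2.16/18.0)² = 0.01440, so 1600 × 0.01440 = 23.04 mR/h.
Stay time = 2.50 mR ÷ 23.04 mR/h = 0.1085 h = 6.510 min.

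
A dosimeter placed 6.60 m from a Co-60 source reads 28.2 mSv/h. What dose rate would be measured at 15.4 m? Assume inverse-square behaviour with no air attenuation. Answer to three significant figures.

Since intensity falls as 1/r², scaling from 6.60 m to 15.4 m:
28.2 × (6.60/15.4)² = 28.2 × 0.1837 = 5.180 mSv/h.

5.18 mSv/h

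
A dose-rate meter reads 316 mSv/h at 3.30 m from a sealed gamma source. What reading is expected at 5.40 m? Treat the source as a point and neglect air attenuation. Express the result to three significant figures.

118 mSv/h

By the inverse-square law, the rate at 5.40 m is
(3.30/5.40)² = 0.3735, so 316 × 0.3735 = 118.0 mSv/h.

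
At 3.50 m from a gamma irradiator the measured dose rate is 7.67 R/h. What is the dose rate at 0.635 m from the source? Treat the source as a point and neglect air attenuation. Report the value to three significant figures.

233 R/h

By the inverse-square law, scaling from 3.50 m to 0.635 m:
(3.50/0.635)² = 30.38, so 7.67 × 30.38 = 233.0 R/h.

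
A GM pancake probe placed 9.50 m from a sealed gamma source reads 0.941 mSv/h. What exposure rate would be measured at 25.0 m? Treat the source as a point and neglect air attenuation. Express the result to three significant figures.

Applying the 1/r² law, scaling from 9.50 m to 25.0 m:
0.941 × (9.50/25.0)² = 0.941 × 0.1444 = 0.1359 mSv/h.

0.136 mSv/h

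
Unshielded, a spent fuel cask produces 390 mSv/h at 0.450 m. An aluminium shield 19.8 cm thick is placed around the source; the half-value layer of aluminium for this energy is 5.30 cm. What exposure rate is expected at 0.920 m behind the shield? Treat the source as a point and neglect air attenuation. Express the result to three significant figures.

7.00 mSv/h

Distance alone: (0.450/0.920)² = 0.2392, so 390 × 0.2392 = 93.29 mSv/h.
Shield: 19.8/5.30 = 3.736 half-value layers → attenuation 2^(−3.736) = 0.07505.
Combined: 93.29 × 0.07505 = 7.001 mSv/h.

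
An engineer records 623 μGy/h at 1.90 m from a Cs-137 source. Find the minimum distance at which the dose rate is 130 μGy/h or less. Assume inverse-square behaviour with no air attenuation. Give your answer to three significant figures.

By the inverse-square law, d₂ = d₁·√(I₁/I₂).
I₁/I₂ = 623/130 = 4.792, so d₂ = 1.90 × √4.792 = 4.159 m.

4.16 m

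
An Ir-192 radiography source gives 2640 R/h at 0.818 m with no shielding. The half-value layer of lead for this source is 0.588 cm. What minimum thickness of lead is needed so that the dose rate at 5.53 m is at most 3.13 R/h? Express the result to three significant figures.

At 5.53 m, distance alone gives 2640 × (0.818/5.53)² = 2640 × 0.02188 = 57.76 R/h.
Further attenuation needed: 57.76/3.13 = 18.45.
n = log₂(18.45) = 4.206 half-value layers.
Thickness = 4.206 × 0.588 cm = 2.473 cm.

2.47 cm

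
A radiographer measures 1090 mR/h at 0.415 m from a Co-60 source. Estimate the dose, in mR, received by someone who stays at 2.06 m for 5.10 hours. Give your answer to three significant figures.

Intensity scales as (d₁/d₂)², so rate at 2.06 m:
(0.415/2.06)² = 0.04058, so 1090 × 0.04058 = 44.23 mR/h.
Dose = rate × time = 44.23 mR/h × 5.100 h = 225.6 mR.

226 mR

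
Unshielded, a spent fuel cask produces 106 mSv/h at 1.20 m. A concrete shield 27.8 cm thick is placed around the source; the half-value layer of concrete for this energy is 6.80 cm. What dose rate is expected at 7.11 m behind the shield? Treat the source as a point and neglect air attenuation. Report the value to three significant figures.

0.178 mSv/h

Distance alone: 106 × (1.20/7.11)² = 106 × 0.02849 = 3.020 mSv/h.
Shield: 27.8/6.80 = 4.088 half-value layers → attenuation 2^(−4.088) = 0.05880.
Combined: 3.020 × 0.05880 = 0.1776 mSv/h.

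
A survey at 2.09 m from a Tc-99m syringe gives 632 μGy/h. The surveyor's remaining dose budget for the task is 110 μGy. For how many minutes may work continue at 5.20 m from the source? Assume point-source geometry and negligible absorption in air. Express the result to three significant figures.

64.6 min

Since intensity falls as 1/r², rate at 5.20 m:
(2.09/5.20)² = 0.1615, so 632 × 0.1615 = 102.1 μGy/h.
Stay time = 110 μGy ÷ 102.1 μGy/h = 1.077 h = 64.62 min.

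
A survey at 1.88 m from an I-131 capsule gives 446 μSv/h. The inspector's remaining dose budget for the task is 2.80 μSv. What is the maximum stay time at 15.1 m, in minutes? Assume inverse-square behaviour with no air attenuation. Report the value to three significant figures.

24.3 min

By the inverse-square law, rate at 15.1 m:
446 × (1.88/15.1)² = 446 × 0.01550 = 6.913 μSv/h.
Stay time = 2.80 μSv ÷ 6.913 μSv/h = 0.4050 h = 24.30 min.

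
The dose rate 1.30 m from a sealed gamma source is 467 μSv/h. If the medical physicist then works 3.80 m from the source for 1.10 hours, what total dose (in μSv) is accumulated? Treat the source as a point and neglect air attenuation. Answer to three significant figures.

By the inverse-square law, rate at 3.80 m:
467 × (1.30/3.80)² = 467 × 0.1170 = 54.64 μSv/h.
Dose = rate × time = 54.64 μSv/h × 1.100 h = 60.10 μSv.

60.1 μSv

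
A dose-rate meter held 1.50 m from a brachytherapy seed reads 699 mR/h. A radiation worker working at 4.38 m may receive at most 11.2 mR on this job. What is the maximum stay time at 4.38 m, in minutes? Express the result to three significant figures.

8.20 min

By the inverse-square law, rate at 4.38 m:
699 × (1.50/4.38)² = 699 × 0.1173 = 81.99 mR/h.
Stay time = 11.2 mR ÷ 81.99 mR/h = 0.1366 h = 8.196 min.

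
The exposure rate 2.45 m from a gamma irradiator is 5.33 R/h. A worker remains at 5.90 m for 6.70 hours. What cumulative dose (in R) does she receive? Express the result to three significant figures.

Since intensity falls as 1/r², rate at 5.90 m:
5.33 × (2.45/5.90)² = 5.33 × 0.1724 = 0.9189 R/h.
Dose = rate × time = 0.9189 R/h × 6.700 h = 6.157 R.

6.16 R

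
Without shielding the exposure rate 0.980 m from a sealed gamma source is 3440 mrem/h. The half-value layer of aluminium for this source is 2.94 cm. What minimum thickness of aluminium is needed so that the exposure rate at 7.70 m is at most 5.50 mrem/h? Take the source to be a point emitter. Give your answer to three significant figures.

At 7.70 m, distance alone gives 3440 × (0.980/7.70)² = 3440 × 0.01620 = 55.73 mrem/h.
Further attenuation needed: 55.73/5.50 = 10.13.
n = log₂(10.13) = 3.341 half-value layers.
Thickness = 3.341 × 2.94 cm = 9.823 cm.

9.82 cm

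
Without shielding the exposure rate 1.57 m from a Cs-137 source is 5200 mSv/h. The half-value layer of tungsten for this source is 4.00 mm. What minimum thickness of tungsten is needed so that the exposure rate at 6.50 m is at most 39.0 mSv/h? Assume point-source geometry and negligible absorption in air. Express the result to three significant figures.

11.8 mm

At 6.50 m, distance alone gives (1.57/6.50)² = 0.05834, so 5200 × 0.05834 = 303.4 mSv/h.
Further attenuation needed: 303.4/39.0 = 7.779.
n = log₂(7.779) = 2.960 half-value layers.
Thickness = 2.960 × 4.00 mm = 11.84 mm.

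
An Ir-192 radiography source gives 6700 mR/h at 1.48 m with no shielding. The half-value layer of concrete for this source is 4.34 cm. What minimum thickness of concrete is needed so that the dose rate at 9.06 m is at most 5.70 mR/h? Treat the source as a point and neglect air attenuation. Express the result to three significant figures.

21.6 cm

At 9.06 m, distance alone gives 6700 × (1.48/9.06)² = 6700 × 0.02668 = 178.8 mR/h.
Further attenuation needed: 178.8/5.70 = 31.37.
n = log₂(31.37) = 4.971 half-value layers.
Thickness = 4.971 × 4.34 cm = 21.57 cm.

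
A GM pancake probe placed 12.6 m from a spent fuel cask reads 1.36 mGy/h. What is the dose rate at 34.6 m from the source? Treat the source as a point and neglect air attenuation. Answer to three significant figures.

0.180 mGy/h

Applying the 1/r² law, scaling from 12.6 m to 34.6 m:
(12.6/34.6)² = 0.1326, so 1.36 × 0.1326 = 0.1803 mGy/h.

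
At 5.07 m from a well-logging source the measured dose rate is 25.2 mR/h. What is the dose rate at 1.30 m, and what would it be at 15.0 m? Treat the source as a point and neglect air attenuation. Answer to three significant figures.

By the inverse-square law,
At 1.30 m: (5.07/1.30)² = 15.21, so 25.2 × 15.21 = 383.3 mR/h
At 15.0 m: 383.3 × (1.30/15.0)² = 383.3 × 0.007511 = 2.879 mR/h.

383 mR/h; 2.88 mR/h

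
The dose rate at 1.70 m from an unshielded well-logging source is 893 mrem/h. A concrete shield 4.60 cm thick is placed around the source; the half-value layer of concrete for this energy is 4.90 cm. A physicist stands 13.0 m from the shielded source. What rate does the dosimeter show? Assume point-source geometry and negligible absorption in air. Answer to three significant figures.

Distance alone: 893 × (1.70/13.0)² = 893 × 0.01710 = 15.27 mrem/h.
Shield: 4.60/4.90 = 0.9388 half-value layers → attenuation 2^(−0.9388) = 0.5217.
Combined: 15.27 × 0.5217 = 7.966 mrem/h.

7.97 mrem/h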